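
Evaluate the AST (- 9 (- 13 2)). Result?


Evaluate inner: (- 13 2) = 11
Evaluate root: (- 9 11) = -2
Result: -2


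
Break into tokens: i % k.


Scan left to right, longest-match per lexeme
Tokens: ID(i), OP(%), ID(k)


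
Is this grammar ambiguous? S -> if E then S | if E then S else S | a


dangling else: 'if E then if E then a else a' parses two ways
Ambiguous


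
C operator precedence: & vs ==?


'==' is equality (level 6); '&' is bitwise AND (level 5)
Higher level binds tighter
'==' has higher precedence than '&'


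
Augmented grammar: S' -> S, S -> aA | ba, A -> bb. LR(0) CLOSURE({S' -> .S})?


Start: S' -> .S
For each item with dot before a nonterminal B, add B -> .γ for every B-production
Closure: [S' -> .S, S -> .aA, S -> .ba]


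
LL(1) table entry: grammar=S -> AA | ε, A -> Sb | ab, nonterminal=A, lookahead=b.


For [A, b]: 'b' ∈ FIRST(Sb)
Entry: A -> Sb


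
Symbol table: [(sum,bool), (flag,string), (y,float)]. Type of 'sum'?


Lookup 'sum' → type bool


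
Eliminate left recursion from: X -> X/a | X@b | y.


Left-recursive alternatives: X/a, X@b; non-recursive: y
Introduce X': X -> yX', X' -> /aX' | @bX' | ε


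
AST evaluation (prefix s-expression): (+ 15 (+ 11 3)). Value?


Evaluate inner: (+ 11 3) = 14
Evaluate root: (+ 15 14) = 29
Result: 29


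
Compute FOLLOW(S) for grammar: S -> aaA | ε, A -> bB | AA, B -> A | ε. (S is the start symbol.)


$ ∈ FOLLOW(S). For each A -> αBβ: add FIRST(β)\{ε} to FOLLOW(B); if β nullable, add FOLLOW(A).
FOLLOW(S) = {$}


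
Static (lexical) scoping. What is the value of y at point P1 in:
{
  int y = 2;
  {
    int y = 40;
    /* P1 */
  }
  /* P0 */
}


y declared in the same block as P1
y = 40


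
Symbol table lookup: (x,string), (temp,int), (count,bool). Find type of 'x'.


Lookup 'x' → type string


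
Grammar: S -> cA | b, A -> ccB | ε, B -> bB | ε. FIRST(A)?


Per alternative of A: FIRST(ccB) = {c}; FIRST(ε) = {ε}
FIRST(A) = {c, ε}


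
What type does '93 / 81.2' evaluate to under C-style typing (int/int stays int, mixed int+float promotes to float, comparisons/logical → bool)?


Operand types: int / float
Rule: mixed int/float promotes to float; int/int stays int
Result type: float


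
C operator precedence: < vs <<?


'<<' is shift (level 8); '<' is relational (level 7)
Higher level binds tighter
'<<' has higher precedence than '<'


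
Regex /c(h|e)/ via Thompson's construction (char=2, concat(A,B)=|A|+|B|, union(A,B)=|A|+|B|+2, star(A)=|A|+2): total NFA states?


Syntax tree has 3 char leaf(s), 1 union(s), 0 star(s)
chars contribute 3×2 = 6; each union adds +2; each star adds +2
Total: 6 + 2 + 0 = 8 states


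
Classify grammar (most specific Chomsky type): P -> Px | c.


Left-linear: every RHS is a terminal or one nonterminal followed by a terminal
Classification: Type 3 (Regular)


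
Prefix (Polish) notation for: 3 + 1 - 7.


left-to-right (same/higher precedence on left): tree is (- (+ 3 1) 7)
Prefix: - + 3 1 7


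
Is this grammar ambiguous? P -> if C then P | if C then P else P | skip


dangling else: 'if C then if C then skip else skip' parses two ways
Ambiguous


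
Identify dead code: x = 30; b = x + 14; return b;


x is read by b's definition; b is returned
No dead code


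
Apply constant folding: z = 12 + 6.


12 + 6 = 18 at compile time
Optimized: z = 18


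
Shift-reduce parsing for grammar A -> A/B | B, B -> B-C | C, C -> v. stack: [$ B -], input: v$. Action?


no handle; shift 'v'
Action: shift


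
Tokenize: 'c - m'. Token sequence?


Scan left to right, longest-match per lexeme
Tokens: ID(c), OP(-), ID(m)


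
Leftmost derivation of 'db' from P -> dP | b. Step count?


Derivation: P => dP => db
Steps: 2


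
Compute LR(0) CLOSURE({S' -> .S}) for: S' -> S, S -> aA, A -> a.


Start: S' -> .S
For each item with dot before a nonterminal B, add B -> .γ for every B-production
Closure: [S' -> .S, S -> .aA]


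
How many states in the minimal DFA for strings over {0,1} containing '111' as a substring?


KMP-style automaton: 3 progress states + 1 absorbing accept = 4
Minimal DFA: 4 states


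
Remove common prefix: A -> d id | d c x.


Common prefix: 'd'
Factored: A -> d A', A' -> id | c x


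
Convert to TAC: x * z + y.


Break into single-operator statements:
t1 = x * z
t2 = t1 + y


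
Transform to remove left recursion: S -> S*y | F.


Left-recursive alternatives: S*y; non-recursive: F
Introduce S': S -> FS', S' -> *yS' | ε


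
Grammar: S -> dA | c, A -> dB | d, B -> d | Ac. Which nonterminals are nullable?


A nonterminal is nullable iff some alternative derives ε (directly, or every symbol in it is nullable)
Nullable: {}


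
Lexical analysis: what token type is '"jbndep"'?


Pattern: double-quoted sequence
Type: STRING_LITERAL


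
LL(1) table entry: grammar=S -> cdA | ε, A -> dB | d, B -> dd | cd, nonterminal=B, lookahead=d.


For [B, d]: 'd' ∈ FIRST(dd)
Entry: B -> dd


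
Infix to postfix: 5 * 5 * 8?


Left to right (same or higher precedence on left)
Postfix: 5 5 * 8 *


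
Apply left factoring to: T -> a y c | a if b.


Common prefix: 'a'
Factored: T -> a T', T' -> y c | if b


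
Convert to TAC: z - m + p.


Break into single-operator statements:
t1 = z - m
t2 = t1 + p


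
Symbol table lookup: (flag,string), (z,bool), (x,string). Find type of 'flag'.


Lookup 'flag' → type string


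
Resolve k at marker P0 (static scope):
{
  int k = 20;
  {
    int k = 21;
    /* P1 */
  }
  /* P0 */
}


k declared in the same block as P0
k = 20


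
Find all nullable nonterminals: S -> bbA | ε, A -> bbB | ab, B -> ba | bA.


A nonterminal is nullable iff some alternative derives ε (directly, or every symbol in it is nullable)
Nullable: {S}


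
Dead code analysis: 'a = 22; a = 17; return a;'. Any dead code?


first assignment to a is overwritten before any read
Dead: 'a = 22'


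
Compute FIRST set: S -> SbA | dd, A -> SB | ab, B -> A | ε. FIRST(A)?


Per alternative of A: FIRST(SB) = {d}; FIRST(ab) = {a}
FIRST(A) = {a, d}


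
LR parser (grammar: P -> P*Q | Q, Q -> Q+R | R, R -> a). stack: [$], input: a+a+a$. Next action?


no handle on stack; shift 'a'
Action: shift


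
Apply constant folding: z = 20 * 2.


20 * 2 = 40 at compile time
Optimized: z = 40


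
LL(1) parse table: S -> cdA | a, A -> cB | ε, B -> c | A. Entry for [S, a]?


For [S, a]: 'a' ∈ FIRST(a)
Entry: S -> a


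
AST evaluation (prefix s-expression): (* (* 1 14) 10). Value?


Evaluate inner: (* 1 14) = 14
Evaluate root: (* 14 10) = 140
Result: 140


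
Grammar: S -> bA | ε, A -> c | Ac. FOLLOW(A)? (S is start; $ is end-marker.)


$ ∈ FOLLOW(S). For each A -> αBβ: add FIRST(β)\{ε} to FOLLOW(B); if β nullable, add FOLLOW(A).
FOLLOW(A) = {$, c}


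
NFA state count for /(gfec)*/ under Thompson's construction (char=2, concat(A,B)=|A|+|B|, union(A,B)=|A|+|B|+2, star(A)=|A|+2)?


Syntax tree has 4 char leaf(s), 0 union(s), 1 star(s)
chars contribute 4×2 = 8; each union adds +2; each star adds +2
Total: 8 + 0 + 2 = 10 states


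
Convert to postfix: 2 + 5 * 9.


* has higher precedence, evaluate 5*9 first
Postfix: 2 5 9 * +


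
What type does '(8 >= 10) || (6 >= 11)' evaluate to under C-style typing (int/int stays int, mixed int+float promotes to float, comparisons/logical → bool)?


Operand types: bool || bool
Rule: logical operators take bool operands and yield bool
Result type: bool


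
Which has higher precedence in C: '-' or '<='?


'-' is additive (level 9); '<=' is relational (level 7)
Higher level binds tighter
'-' has higher precedence than '<='


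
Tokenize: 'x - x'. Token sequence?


Scan left to right, longest-match per lexeme
Tokens: ID(x), OP(-), ID(x)


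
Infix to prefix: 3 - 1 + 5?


left-to-right (same/higher precedence on left): tree is (+ (- 3 1) 5)
Prefix: + - 3 1 5


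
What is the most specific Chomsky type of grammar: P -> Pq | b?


Left-linear: every RHS is a terminal or one nonterminal followed by a terminal
Classification: Type 3 (Regular)


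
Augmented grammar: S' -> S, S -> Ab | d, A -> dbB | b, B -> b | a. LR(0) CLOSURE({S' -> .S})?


Start: S' -> .S
For each item with dot before a nonterminal B, add B -> .γ for every B-production
Closure: [S' -> .S, S -> .Ab, S -> .d, A -> .dbB, A -> .b]


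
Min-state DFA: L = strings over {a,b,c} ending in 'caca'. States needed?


Track the longest suffix of input matching a prefix of 'caca': 5 classes (prefixes of length 0..4)
Minimal DFA: 5 states


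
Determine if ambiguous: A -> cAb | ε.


balanced c^n…b^n: each string has a unique parse
Unambiguous


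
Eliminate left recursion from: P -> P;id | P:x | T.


Left-recursive alternatives: P;id, P:x; non-recursive: T
Introduce P': P -> TP', P' -> ;idP' | :xP' | ε


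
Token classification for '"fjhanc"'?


Pattern: double-quoted sequence
Type: STRING_LITERAL


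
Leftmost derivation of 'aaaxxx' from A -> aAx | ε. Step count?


Derivation: A => aAx => aaAxx => aaaAxxx => aaaxxx
Steps: 4


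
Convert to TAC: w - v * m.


Break into single-operator statements:
t1 = v * m
t2 = w - t1


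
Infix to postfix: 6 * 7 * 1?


Left to right (same or higher precedence on left)
Postfix: 6 7 * 1 *


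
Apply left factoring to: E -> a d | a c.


Common prefix: 'a'
Factored: E -> a E', E' -> d | c


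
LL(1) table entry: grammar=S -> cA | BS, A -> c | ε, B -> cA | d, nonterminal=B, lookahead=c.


For [B, c]: 'c' ∈ FIRST(cA)
Entry: B -> cA


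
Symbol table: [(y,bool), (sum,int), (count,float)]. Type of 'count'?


Lookup 'count' → type float


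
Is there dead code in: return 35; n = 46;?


statement follows a return and is unreachable
Dead: 'n = 46'


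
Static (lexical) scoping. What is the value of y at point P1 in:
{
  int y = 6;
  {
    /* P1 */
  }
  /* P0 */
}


P1's block does not declare y; resolves to the enclosing declaration at depth 0
y = 6


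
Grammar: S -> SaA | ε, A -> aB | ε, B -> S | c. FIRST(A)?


Per alternative of A: FIRST(aB) = {a}; FIRST(ε) = {ε}
FIRST(A) = {a, ε}


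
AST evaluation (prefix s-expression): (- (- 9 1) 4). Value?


Evaluate inner: (- 9 1) = 8
Evaluate root: (- 8 4) = 4
Result: 4


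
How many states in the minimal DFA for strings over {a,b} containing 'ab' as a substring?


KMP-style automaton: 2 progress states + 1 absorbing accept = 3
Minimal DFA: 3 states


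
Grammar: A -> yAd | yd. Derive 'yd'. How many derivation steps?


Derivation: A => yd
Steps: 1


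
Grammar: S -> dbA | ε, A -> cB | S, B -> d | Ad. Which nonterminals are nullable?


A nonterminal is nullable iff some alternative derives ε (directly, or every symbol in it is nullable)
Nullable: {A, S}


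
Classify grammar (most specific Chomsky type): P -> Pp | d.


Left-linear: every RHS is a terminal or one nonterminal followed by a terminal
Classification: Type 3 (Regular)


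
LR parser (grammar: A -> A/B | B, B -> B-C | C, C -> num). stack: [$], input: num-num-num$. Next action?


no handle on stack; shift 'num'
Action: shift


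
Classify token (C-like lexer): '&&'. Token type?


Pattern: operator symbol
Type: OPERATOR


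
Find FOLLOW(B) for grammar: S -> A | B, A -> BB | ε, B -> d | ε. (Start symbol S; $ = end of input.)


$ ∈ FOLLOW(S). For each A -> αBβ: add FIRST(β)\{ε} to FOLLOW(B); if β nullable, add FOLLOW(A).
FOLLOW(B) = {$, d}


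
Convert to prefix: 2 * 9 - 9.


left-to-right (same/higher precedence on left): tree is (- (* 2 9) 9)
Prefix: - * 2 9 9


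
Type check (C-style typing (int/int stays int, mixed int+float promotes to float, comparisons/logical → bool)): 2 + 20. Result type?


Operand types: int + int
Rule: mixed int/float promotes to float; int/int stays int
Result type: int


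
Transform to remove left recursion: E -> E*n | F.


Left-recursive alternatives: E*n; non-recursive: F
Introduce E': E -> FE', E' -> *nE' | ε


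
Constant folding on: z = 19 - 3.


19 - 3 = 16 at compile time
Optimized: z = 16


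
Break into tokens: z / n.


Scan left to right, longest-match per lexeme
Tokens: ID(z), OP(/), ID(n)


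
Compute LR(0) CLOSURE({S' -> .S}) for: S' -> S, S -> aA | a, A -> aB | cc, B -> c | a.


Start: S' -> .S
For each item with dot before a nonterminal B, add B -> .γ for every B-production
Closure: [S' -> .S, S -> .aA, S -> .a]


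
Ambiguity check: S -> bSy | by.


balanced b^n…y^n: each string has a unique parse
Unambiguous


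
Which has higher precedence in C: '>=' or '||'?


'>=' is relational (level 7); '||' is logical OR (level 1)
Higher level binds tighter
'>=' has higher precedence than '||'


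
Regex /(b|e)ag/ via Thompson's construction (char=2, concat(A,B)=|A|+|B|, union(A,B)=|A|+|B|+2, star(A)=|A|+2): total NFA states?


Syntax tree has 4 char leaf(s), 1 union(s), 0 star(s)
chars contribute 4×2 = 8; each union adds +2; each star adds +2
Total: 8 + 2 + 0 = 10 states


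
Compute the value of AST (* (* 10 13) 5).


Evaluate inner: (* 10 13) = 130
Evaluate root: (* 130 5) = 650
Result: 650


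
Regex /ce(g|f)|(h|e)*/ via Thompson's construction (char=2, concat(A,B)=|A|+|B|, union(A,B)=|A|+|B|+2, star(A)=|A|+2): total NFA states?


Syntax tree has 6 char leaf(s), 3 union(s), 1 star(s)
chars contribute 6×2 = 12; each union adds +2; each star adds +2
Total: 12 + 6 + 2 = 20 states


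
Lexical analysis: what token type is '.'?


Pattern: operator symbol
Type: OPERATOR


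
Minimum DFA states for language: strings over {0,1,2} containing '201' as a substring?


KMP-style automaton: 3 progress states + 1 absorbing accept = 4
Minimal DFA: 4 states


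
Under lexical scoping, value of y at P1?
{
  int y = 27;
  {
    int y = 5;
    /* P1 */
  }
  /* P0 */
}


y declared in the same block as P1
y = 5


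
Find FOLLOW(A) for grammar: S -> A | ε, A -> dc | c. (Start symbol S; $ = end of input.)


$ ∈ FOLLOW(S). For each A -> αBβ: add FIRST(β)\{ε} to FOLLOW(B); if β nullable, add FOLLOW(A).
FOLLOW(A) = {$}


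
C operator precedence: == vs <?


'<' is relational (level 7); '==' is equality (level 6)
Higher level binds tighter
'<' has higher precedence than '=='


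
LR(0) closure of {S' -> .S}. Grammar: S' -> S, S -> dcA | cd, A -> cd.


Start: S' -> .S
For each item with dot before a nonterminal B, add B -> .γ for every B-production
Closure: [S' -> .S, S -> .dcA, S -> .cd]


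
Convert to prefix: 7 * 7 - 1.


left-to-right (same/higher precedence on left): tree is (- (* 7 7) 1)
Prefix: - * 7 7 1


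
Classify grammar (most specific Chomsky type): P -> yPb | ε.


Single nonterminal LHS, but y^n b^n is not regular
Classification: Type 2 (Context-Free)


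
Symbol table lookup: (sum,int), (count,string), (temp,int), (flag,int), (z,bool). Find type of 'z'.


Lookup 'z' → type bool


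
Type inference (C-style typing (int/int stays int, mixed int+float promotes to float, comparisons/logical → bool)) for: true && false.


Operand types: bool && bool
Rule: logical operators take bool operands and yield bool
Result type: bool


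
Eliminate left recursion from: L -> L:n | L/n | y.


Left-recursive alternatives: L:n, L/n; non-recursive: y
Introduce L': L -> yL', L' -> :nL' | /nL' | ε


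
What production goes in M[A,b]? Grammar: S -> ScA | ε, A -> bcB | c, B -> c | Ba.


For [A, b]: 'b' ∈ FIRST(bcB)
Entry: A -> bcB


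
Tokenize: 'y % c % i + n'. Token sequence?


Scan left to right, longest-match per lexeme
Tokens: ID(y), OP(%), ID(c), OP(%), ID(i), OP(+), ID(n)


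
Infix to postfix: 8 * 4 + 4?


Left to right (same or higher precedence on left)
Postfix: 8 4 * 4 +


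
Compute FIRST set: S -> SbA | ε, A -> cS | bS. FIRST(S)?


Per alternative of S: FIRST(SbA) = {b}; FIRST(ε) = {ε}
FIRST(S) = {b, ε}


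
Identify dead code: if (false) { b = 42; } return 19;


condition is constant false, so the whole block is unreachable
Dead: 'if (false) { b = 42; }'


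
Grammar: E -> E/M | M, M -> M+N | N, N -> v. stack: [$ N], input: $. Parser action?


'N' (not preceded by M+) is the handle for M -> N
Action: reduce (M -> N)


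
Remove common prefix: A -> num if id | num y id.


Common prefix: 'num'
Factored: A -> num A', A' -> if id | y id


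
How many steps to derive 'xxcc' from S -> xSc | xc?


Derivation: S => xSc => xxcc
Steps: 2


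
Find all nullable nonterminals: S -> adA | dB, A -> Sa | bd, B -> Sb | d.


A nonterminal is nullable iff some alternative derives ε (directly, or every symbol in it is nullable)
Nullable: {}


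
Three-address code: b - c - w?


Break into single-operator statements:
t1 = b - c
t2 = t1 - w


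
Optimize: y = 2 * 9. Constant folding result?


2 * 9 = 18 at compile time
Optimized: y = 18


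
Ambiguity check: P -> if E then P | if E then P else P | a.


dangling else: 'if E then if E then a else a' parses two ways
Ambiguous


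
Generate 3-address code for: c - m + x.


Break into single-operator statements:
t1 = c - m
t2 = t1 + x


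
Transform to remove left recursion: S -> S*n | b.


Left-recursive alternatives: S*n; non-recursive: b
Introduce S': S -> bS', S' -> *nS' | ε


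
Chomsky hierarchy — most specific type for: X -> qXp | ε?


Single nonterminal LHS, but q^n p^n is not regular
Classification: Type 2 (Context-Free)


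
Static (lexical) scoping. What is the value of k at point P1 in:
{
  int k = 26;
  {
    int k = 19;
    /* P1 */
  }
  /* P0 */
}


k declared in the same block as P1
k = 19


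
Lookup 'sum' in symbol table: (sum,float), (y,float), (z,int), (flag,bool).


Lookup 'sum' → type float


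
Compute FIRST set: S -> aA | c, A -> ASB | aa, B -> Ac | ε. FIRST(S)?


Per alternative of S: FIRST(aA) = {a}; FIRST(c) = {c}
FIRST(S) = {a, c}


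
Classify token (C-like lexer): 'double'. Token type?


Pattern: reserved word
Type: KEYWORD


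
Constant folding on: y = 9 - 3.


9 - 3 = 6 at compile time
Optimized: y = 6


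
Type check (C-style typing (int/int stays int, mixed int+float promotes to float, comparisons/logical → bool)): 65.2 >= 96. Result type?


Operand types: float >= int
Rule: comparison yields bool
Result type: bool


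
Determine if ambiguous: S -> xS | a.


right-linear, alternatives start with distinct terminals 'x' vs 'a': unique leftmost derivation
Unambiguous


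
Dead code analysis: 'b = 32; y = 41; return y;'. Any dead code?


b is assigned but never read
Dead: 'b = 32'


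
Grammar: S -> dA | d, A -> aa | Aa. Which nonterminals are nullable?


A nonterminal is nullable iff some alternative derives ε (directly, or every symbol in it is nullable)
Nullable: {}


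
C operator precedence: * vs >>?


'*' is multiplicative (level 10); '>>' is shift (level 8)
Higher level binds tighter
'*' has higher precedence than '>>'


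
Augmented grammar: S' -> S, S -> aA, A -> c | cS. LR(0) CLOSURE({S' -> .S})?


Start: S' -> .S
For each item with dot before a nonterminal B, add B -> .γ for every B-production
Closure: [S' -> .S, S -> .aA]


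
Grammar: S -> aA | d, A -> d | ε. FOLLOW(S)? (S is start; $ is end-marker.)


$ ∈ FOLLOW(S). For each A -> αBβ: add FIRST(β)\{ε} to FOLLOW(B); if β nullable, add FOLLOW(A).
FOLLOW(S) = {$}


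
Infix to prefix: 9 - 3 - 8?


left-to-right (same/higher precedence on left): tree is (- (- 9 3) 8)
Prefix: - - 9 3 8


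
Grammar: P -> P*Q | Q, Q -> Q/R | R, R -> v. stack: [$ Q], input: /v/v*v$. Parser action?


shift '/' to continue Q -> Q/R
Action: shift


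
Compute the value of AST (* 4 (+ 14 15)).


Evaluate inner: (+ 14 15) = 29
Evaluate root: (* 4 29) = 116
Result: 116


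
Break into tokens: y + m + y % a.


Scan left to right, longest-match per lexeme
Tokens: ID(y), OP(+), ID(m), OP(+), ID(y), OP(%), ID(a)


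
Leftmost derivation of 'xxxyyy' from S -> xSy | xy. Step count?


Derivation: S => xSy => xxSyy => xxxyyy
Steps: 3


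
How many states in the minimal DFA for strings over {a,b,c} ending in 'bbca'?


Track the longest suffix of input matching a prefix of 'bbca': 5 classes (prefixes of length 0..4)
Minimal DFA: 5 states


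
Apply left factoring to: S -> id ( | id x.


Common prefix: 'id'
Factored: S -> id S', S' -> ( | x


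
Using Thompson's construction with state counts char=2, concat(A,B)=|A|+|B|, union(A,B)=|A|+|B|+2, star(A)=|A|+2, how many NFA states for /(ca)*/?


Syntax tree has 2 char leaf(s), 0 union(s), 1 star(s)
chars contribute 2×2 = 4; each union adds +2; each star adds +2
Total: 4 + 0 + 2 = 6 states


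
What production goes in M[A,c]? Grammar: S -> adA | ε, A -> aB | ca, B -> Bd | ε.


For [A, c]: 'c' ∈ FIRST(ca)
Entry: A -> ca


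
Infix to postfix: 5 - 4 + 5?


Left to right (same or higher precedence on left)
Postfix: 5 4 - 5 +


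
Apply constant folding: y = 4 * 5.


4 * 5 = 20 at compile time
Optimized: y = 20


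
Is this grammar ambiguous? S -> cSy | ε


balanced c^n…y^n: each string has a unique parse
Unambiguous


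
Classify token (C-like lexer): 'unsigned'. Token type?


Pattern: reserved word
Type: KEYWORD


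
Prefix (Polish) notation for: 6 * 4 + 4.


left-to-right (same/higher precedence on left): tree is (+ (* 6 4) 4)
Prefix: + * 6 4 4


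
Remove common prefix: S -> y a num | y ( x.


Common prefix: 'y'
Factored: S -> y S', S' -> a num | ( x


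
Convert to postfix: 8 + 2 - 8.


Left to right (same or higher precedence on left)
Postfix: 8 2 + 8 -


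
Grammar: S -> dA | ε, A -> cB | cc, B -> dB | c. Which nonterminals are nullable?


A nonterminal is nullable iff some alternative derives ε (directly, or every symbol in it is nullable)
Nullable: {S}


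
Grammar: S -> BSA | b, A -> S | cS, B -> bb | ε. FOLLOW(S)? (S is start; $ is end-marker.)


$ ∈ FOLLOW(S). For each A -> αBβ: add FIRST(β)\{ε} to FOLLOW(B); if β nullable, add FOLLOW(A).
FOLLOW(S) = {$, b, c}


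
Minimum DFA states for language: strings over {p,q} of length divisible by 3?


Track length mod 3: states 0..2, accept at 0
Minimal DFA: 3 states


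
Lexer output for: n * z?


Scan left to right, longest-match per lexeme
Tokens: ID(n), OP(*), ID(z)


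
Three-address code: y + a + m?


Break into single-operator statements:
t1 = y + a
t2 = t1 + m


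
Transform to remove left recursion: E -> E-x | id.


Left-recursive alternatives: E-x; non-recursive: id
Introduce E': E -> idE', E' -> -xE' | ε


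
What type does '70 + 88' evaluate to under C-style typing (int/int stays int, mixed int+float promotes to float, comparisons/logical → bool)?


Operand types: int + int
Rule: mixed int/float promotes to float; int/int stays int
Result type: int


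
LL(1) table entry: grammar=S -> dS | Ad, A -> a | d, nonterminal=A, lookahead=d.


For [A, d]: 'd' ∈ FIRST(d)
Entry: A -> d


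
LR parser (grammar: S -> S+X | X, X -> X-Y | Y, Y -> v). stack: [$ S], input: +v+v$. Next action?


shift '+' to continue S -> S+X
Action: shift


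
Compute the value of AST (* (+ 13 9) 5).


Evaluate inner: (+ 13 9) = 22
Evaluate root: (* 22 5) = 110
Result: 110


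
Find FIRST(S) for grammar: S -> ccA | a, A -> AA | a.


Per alternative of S: FIRST(ccA) = {c}; FIRST(a) = {a}
FIRST(S) = {a, c}


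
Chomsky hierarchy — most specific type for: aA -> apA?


LHS has context (more than one symbol) and |LHS| ≤ |RHS|
Classification: Type 1 (Context-Sensitive)


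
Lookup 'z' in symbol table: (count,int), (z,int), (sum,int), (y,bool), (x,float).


Lookup 'z' → type int


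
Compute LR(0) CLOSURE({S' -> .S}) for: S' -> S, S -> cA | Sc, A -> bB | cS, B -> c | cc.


Start: S' -> .S
For each item with dot before a nonterminal B, add B -> .γ for every B-production
Closure: [S' -> .S, S -> .cA, S -> .Sc]


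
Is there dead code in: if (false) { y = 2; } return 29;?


condition is constant false, so the whole block is unreachable
Dead: 'if (false) { y = 2; }'


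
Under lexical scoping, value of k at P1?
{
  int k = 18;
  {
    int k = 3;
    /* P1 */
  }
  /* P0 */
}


k declared in the same block as P1
k = 3


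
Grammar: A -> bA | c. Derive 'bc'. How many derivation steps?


Derivation: A => bA => bc
Steps: 2


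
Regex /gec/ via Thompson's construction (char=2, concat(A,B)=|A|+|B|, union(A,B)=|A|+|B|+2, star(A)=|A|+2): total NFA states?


Syntax tree has 3 char leaf(s), 0 union(s), 0 star(s)
chars contribute 3×2 = 6; each union adds +2; each star adds +2
Total: 6 + 0 + 0 = 6 states


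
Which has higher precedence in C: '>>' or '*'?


'*' is multiplicative (level 10); '>>' is shift (level 8)
Higher level binds tighter
'*' has higher precedence than '>>'


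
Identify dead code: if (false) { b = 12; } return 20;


condition is constant false, so the whole block is unreachable
Dead: 'if (false) { b = 12; }'


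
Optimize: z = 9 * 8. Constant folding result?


9 * 8 = 72 at compile time
Optimized: z = 72


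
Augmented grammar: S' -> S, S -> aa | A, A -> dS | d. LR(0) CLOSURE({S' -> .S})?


Start: S' -> .S
For each item with dot before a nonterminal B, add B -> .γ for every B-production
Closure: [S' -> .S, S -> .aa, S -> .A, A -> .dS, A -> .d]


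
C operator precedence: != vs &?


'!=' is equality (level 6); '&' is bitwise AND (level 5)
Higher level binds tighter
'!=' has higher precedence than '&'


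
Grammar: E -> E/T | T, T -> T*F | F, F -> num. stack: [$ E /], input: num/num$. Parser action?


no handle ('E/' is not any RHS); shift 'num'
Action: shift


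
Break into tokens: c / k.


Scan left to right, longest-match per lexeme
Tokens: ID(c), OP(/), ID(k)


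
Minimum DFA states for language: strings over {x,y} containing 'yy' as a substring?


KMP-style automaton: 2 progress states + 1 absorbing accept = 3
Minimal DFA: 3 states


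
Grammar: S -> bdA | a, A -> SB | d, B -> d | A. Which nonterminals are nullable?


A nonterminal is nullable iff some alternative derives ε (directly, or every symbol in it is nullable)
Nullable: {}


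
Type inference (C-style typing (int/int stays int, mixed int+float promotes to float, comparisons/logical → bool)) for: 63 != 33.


Operand types: int != int
Rule: comparison yields bool
Result type: bool


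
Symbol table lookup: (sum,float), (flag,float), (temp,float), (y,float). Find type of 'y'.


Lookup 'y' → type float


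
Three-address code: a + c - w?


Break into single-operator statements:
t1 = a + c
t2 = t1 - w


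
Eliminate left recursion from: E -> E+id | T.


Left-recursive alternatives: E+id; non-recursive: T
Introduce E': E -> TE', E' -> +idE' | ε


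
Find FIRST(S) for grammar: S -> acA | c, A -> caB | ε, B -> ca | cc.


Per alternative of S: FIRST(acA) = {a}; FIRST(c) = {c}
FIRST(S) = {a, c}


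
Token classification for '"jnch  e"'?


Pattern: double-quoted sequence
Type: STRING_LITERAL


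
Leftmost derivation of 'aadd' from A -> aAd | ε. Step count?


Derivation: A => aAd => aaAdd => aadd
Steps: 3


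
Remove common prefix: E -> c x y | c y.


Common prefix: 'c'
Factored: E -> c E', E' -> x y | y


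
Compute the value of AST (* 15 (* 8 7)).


Evaluate inner: (* 8 7) = 56
Evaluate root: (* 15 56) = 840
Result: 840


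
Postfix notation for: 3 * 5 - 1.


Left to right (same or higher precedence on left)
Postfix: 3 5 * 1 -


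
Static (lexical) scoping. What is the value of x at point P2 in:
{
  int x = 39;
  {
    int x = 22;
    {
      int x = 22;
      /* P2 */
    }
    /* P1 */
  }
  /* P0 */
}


x declared in the same block as P2
x = 22


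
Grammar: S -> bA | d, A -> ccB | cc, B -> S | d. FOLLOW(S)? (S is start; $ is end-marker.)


$ ∈ FOLLOW(S). For each A -> αBβ: add FIRST(β)\{ε} to FOLLOW(B); if β nullable, add FOLLOW(A).
FOLLOW(S) = {$}


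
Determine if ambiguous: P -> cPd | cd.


balanced c^n…d^n: each string has a unique parse
Unambiguous


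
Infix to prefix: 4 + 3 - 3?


left-to-right (same/higher precedence on left): tree is (- (+ 4 3) 3)
Prefix: - + 4 3 3


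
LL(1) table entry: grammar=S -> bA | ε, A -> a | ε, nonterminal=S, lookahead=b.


For [S, b]: 'b' ∈ FIRST(bA)
Entry: S -> bA


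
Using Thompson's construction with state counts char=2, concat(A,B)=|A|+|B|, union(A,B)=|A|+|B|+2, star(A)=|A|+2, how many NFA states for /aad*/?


Syntax tree has 3 char leaf(s), 0 union(s), 1 star(s)
chars contribute 3×2 = 6; each union adds +2; each star adds +2
Total: 6 + 0 + 2 = 8 states


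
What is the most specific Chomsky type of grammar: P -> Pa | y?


Left-linear: every RHS is a terminal or one nonterminal followed by a terminal
Classification: Type 3 (Regular)


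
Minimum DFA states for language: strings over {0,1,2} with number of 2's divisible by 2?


Track (count of 2) mod 2: states 0..1, accept at 0
Minimal DFA: 2 states


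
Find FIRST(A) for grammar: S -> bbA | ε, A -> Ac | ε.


Per alternative of A: FIRST(Ac) = {c}; FIRST(ε) = {ε}
FIRST(A) = {c, ε}


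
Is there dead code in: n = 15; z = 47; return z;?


n is assigned but never read
Dead: 'n = 15'


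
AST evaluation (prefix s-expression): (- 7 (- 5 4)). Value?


Evaluate inner: (- 5 4) = 1
Evaluate root: (- 7 1) = 6
Result: 6


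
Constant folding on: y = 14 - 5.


14 - 5 = 9 at compile time
Optimized: y = 9


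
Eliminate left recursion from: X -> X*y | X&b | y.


Left-recursive alternatives: X*y, X&b; non-recursive: y
Introduce X': X -> yX', X' -> *yX' | &bX' | ε


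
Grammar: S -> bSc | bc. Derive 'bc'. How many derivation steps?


Derivation: S => bc
Steps: 1


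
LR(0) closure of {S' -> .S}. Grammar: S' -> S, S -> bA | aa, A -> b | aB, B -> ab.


Start: S' -> .S
For each item with dot before a nonterminal B, add B -> .γ for every B-production
Closure: [S' -> .S, S -> .bA, S -> .aa]


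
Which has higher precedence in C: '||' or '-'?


'-' is additive (level 9); '||' is logical OR (level 1)
Higher level binds tighter
'-' has higher precedence than '||'


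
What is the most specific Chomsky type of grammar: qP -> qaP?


LHS has context (more than one symbol) and |LHS| ≤ |RHS|
Classification: Type 1 (Context-Sensitive)


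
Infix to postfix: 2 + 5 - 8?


Left to right (same or higher precedence on left)
Postfix: 2 5 + 8 -


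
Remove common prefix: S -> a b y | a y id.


Common prefix: 'a'
Factored: S -> a S', S' -> b y | y id


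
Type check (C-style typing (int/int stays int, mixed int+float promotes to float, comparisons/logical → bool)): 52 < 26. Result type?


Operand types: int < int
Rule: comparison yields bool
Result type: bool


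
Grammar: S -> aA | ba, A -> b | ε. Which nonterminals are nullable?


A nonterminal is nullable iff some alternative derives ε (directly, or every symbol in it is nullable)
Nullable: {A}


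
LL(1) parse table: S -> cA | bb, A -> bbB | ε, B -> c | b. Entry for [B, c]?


For [B, c]: 'c' ∈ FIRST(c)
Entry: B -> c


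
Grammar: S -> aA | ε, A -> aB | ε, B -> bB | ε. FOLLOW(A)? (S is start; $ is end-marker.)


$ ∈ FOLLOW(S). For each A -> αBβ: add FIRST(β)\{ε} to FOLLOW(B); if β nullable, add FOLLOW(A).
FOLLOW(A) = {$}


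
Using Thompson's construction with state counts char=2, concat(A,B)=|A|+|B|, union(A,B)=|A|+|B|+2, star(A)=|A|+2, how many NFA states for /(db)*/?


Syntax tree has 2 char leaf(s), 0 union(s), 1 star(s)
chars contribute 2×2 = 4; each union adds +2; each star adds +2
Total: 4 + 0 + 2 = 6 states


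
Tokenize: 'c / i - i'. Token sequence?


Scan left to right, longest-match per lexeme
Tokens: ID(c), OP(/), ID(i), OP(-), ID(i)


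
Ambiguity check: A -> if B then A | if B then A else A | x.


dangling else: 'if B then if B then x else x' parses two ways
Ambiguous


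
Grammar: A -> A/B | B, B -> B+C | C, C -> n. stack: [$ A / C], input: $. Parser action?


'C' (not preceded by B+) is the handle for B -> C
Action: reduce (B -> C)


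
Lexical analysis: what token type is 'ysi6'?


Pattern: letter/underscore followed by alphanumerics, not a keyword
Type: IDENTIFIER


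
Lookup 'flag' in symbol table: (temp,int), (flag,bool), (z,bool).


Lookup 'flag' → type bool


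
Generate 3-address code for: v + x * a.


Break into single-operator statements:
t1 = x * a
t2 = v + t1


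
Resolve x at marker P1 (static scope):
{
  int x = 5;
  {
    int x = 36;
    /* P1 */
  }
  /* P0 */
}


x declared in the same block as P1
x = 36


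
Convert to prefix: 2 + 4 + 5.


left-to-right (same/higher precedence on left): tree is (+ (+ 2 4) 5)
Prefix: + + 2 4 5


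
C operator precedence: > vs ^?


'>' is relational (level 7); '^' is bitwise XOR (level 4)
Higher level binds tighter
'>' has higher precedence than '^'


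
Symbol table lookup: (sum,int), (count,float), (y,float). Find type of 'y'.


Lookup 'y' → type float


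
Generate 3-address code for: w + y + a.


Break into single-operator statements:
t1 = w + y
t2 = t1 + a


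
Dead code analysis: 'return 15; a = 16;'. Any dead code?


statement follows a return and is unreachable
Dead: 'a = 16'


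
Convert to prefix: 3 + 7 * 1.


'*' binds tighter: tree is (+ 3 (* 7 1))
Prefix: + 3 * 7 1


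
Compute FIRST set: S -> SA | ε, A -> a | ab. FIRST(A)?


Per alternative of A: FIRST(a) = {a}; FIRST(ab) = {a}
FIRST(A) = {a}


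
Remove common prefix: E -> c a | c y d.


Common prefix: 'c'
Factored: E -> c E', E' -> a | y d


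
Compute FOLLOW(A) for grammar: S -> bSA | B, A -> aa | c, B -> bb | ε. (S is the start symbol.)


$ ∈ FOLLOW(S). For each A -> αBβ: add FIRST(β)\{ε} to FOLLOW(B); if β nullable, add FOLLOW(A).
FOLLOW(A) = {$, a, c}


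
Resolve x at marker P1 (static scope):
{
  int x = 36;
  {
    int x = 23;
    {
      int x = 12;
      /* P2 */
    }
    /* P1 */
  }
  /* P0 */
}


x declared in the same block as P1
x = 23


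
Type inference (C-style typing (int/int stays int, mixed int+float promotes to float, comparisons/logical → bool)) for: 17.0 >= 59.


Operand types: float >= int
Rule: comparison yields bool
Result type: bool


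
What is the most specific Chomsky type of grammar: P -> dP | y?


Right-linear: every RHS is a terminal or a terminal followed by one nonterminal
Classification: Type 3 (Regular)


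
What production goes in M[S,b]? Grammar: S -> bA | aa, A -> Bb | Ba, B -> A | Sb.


For [S, b]: 'b' ∈ FIRST(bA)
Entry: S -> bA


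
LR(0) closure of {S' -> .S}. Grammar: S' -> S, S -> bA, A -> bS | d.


Start: S' -> .S
For each item with dot before a nonterminal B, add B -> .γ for every B-production
Closure: [S' -> .S, S -> .bA]


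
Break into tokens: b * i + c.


Scan left to right, longest-match per lexeme
Tokens: ID(b), OP(*), ID(i), OP(+), ID(c)


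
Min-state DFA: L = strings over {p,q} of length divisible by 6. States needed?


Track length mod 6: states 0..5, accept at 0
Minimal DFA: 6 states


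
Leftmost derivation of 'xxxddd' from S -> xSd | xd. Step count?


Derivation: S => xSd => xxSdd => xxxddd
Steps: 3


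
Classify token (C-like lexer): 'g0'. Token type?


Pattern: letter/underscore followed by alphanumerics, not a keyword
Type: IDENTIFIER


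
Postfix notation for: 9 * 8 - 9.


Left to right (same or higher precedence on left)
Postfix: 9 8 * 9 -


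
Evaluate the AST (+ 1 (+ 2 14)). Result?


Evaluate inner: (+ 2 14) = 16
Evaluate root: (+ 1 16) = 17
Result: 17


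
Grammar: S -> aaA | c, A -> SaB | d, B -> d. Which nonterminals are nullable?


A nonterminal is nullable iff some alternative derives ε (directly, or every symbol in it is nullable)
Nullable: {}


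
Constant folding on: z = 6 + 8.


6 + 8 = 14 at compile time
Optimized: z = 14


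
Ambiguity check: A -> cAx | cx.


balanced c^n…x^n: each string has a unique parse
Unambiguous


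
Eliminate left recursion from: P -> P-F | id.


Left-recursive alternatives: P-F; non-recursive: id
Introduce P': P -> idP', P' -> -FP' | ε


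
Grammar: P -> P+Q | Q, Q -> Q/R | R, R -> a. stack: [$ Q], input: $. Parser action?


lookahead ∉ {/} so Q won't extend; reduce P -> Q
Action: reduce (P -> Q)


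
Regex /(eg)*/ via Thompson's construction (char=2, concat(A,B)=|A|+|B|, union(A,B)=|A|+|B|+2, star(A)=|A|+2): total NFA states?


Syntax tree has 2 char leaf(s), 0 union(s), 1 star(s)
chars contribute 2×2 = 4; each union adds +2; each star adds +2
Total: 4 + 0 + 2 = 6 states


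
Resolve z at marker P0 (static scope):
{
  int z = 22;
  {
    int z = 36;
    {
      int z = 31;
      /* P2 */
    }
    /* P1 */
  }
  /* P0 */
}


z declared in the same block as P0
z = 22


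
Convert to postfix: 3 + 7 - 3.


Left to right (same or higher precedence on left)
Postfix: 3 7 + 3 -


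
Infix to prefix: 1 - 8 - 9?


left-to-right (same/higher precedence on left): tree is (- (- 1 8) 9)
Prefix: - - 1 8 9


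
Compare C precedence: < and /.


'/' is multiplicative (level 10); '<' is relational (level 7)
Higher level binds tighter
'/' has higher precedence than '<'


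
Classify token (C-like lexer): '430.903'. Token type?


Pattern: digits with a decimal point
Type: FLOAT_LITERAL


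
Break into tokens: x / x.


Scan left to right, longest-match per lexeme
Tokens: ID(x), OP(/), ID(x)


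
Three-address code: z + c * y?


Break into single-operator statements:
t1 = c * y
t2 = z + t1


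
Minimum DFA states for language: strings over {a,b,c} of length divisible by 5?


Track length mod 5: states 0..4, accept at 0
Minimal DFA: 5 states


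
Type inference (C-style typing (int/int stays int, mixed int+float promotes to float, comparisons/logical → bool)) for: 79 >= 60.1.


Operand types: int >= float
Rule: comparison yields bool
Result type: bool


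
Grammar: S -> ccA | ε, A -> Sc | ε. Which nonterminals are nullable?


A nonterminal is nullable iff some alternative derives ε (directly, or every symbol in it is nullable)
Nullable: {A, S}


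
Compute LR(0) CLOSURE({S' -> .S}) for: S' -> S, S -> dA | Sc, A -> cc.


Start: S' -> .S
For each item with dot before a nonterminal B, add B -> .γ for every B-production
Closure: [S' -> .S, S -> .dA, S -> .Sc]


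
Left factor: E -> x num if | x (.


Common prefix: 'x'
Factored: E -> x E', E' -> num if | (


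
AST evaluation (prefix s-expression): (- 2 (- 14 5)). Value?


Evaluate inner: (- 14 5) = 9
Evaluate root: (- 2 9) = -7
Result: -7


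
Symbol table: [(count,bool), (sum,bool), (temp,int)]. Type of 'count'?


Lookup 'count' → type bool


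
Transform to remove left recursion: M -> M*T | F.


Left-recursive alternatives: M*T; non-recursive: F
Introduce M': M -> FM', M' -> *TM' | ε


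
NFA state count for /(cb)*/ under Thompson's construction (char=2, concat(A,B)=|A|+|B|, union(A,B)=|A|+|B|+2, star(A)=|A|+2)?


Syntax tree has 2 char leaf(s), 0 union(s), 1 star(s)
chars contribute 2×2 = 4; each union adds +2; each star adds +2
Total: 4 + 0 + 2 = 6 states
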